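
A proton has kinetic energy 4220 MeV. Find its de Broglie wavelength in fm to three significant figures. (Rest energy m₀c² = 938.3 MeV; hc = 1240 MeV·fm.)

Total energy E = KE + m₀c² = 4220 + 938.3 = 5158.3 MeV.
(pc)² = E² − (m₀c²)² = (5158.3)² − (938.3)² = 2.573 × 10⁷ MeV², so pc = 5072 MeV.
λ = hc/(pc) = 1240 MeV·fm / 5072 MeV = 0.244 fm.

λ = 0.244 fm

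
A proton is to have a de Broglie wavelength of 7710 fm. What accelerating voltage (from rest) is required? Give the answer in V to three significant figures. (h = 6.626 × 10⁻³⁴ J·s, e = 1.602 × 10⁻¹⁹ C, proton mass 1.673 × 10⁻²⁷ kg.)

V = 13.8 V

p = h/λ = 6.626 × 10⁻³⁴ / 7.710 × 10⁻¹² = 8.594 × 10⁻²³ kg·m/s.
KE = p²/(2m) = 2.207 × 10⁻¹⁸ J.
V = KE/e = 2.207 × 10⁻¹⁸ / (1.602 × 10⁻¹⁹) = 13.8 V.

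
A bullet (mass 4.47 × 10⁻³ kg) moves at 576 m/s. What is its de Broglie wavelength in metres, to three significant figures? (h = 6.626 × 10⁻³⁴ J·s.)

p = mv = 4.47 × 10⁻³ × 576 = 2.575 kg·m/s.
λ = h/p = 6.626 × 10⁻³⁴ / 2.575 = 2.57 × 10⁻³⁴ m.

λ = 2.57 × 10⁻³⁴ m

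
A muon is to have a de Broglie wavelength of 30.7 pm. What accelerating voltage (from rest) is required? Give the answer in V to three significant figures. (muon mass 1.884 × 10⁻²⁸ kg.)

V = 7.72 V

p = h/λ = 6.626 × 10⁻³⁴ / 3.070 × 10⁻¹¹ = 2.158 × 10⁻²³ kg·m/s.
KE = p²/(2m) = 1.236 × 10⁻¹⁸ J.
V = KE/e = 1.236 × 10⁻¹⁸ / (1.602 × 10⁻¹⁹) = 7.72 V.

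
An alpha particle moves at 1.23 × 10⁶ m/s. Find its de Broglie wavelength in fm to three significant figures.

p = mv = 6.645 × 10⁻²⁷ × 1.23 × 10⁶ = 8.173 × 10⁻²¹ kg·m/s.
λ = h/p = 6.626 × 10⁻³⁴ / 8.173 × 10⁻²¹ = 8.11 × 10⁻¹⁴ m = 81.1 fm.

λ = 81.1 fm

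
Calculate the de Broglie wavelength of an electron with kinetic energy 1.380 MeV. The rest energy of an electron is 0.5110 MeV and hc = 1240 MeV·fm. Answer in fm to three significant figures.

λ = 681 fm

Total energy E = KE + m₀c² = 1.380 + 0.5110 = 1.8910 MeV.
(pc)² = E² − (m₀c²)² = (1.8910)² − (0.5110)² = 3.315 MeV², so pc = 1.821 MeV.
λ = hc/(pc) = 1240 MeV·fm / 1.821 MeV = 681 fm.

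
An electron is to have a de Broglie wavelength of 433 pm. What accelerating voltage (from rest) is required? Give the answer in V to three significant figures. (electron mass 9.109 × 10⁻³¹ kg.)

p = h/λ = 6.626 × 10⁻³⁴ / 4.330 × 10⁻¹⁰ = 1.530 × 10⁻²⁴ kg·m/s.
KE = p²/(2m) = 1.285 × 10⁻¹⁸ J.
V = KE/e = 1.285 × 10⁻¹⁸ / (1.602 × 10⁻¹⁹) = 8.02 V.

V = 8.02 V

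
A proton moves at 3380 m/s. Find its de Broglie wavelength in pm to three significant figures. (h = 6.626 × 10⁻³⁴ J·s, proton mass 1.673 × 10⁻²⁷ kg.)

λ = 117 pm

p = mv = 1.673 × 10⁻²⁷ × 3380 = 5.655 × 10⁻²⁴ kg·m/s.
λ = h/p = 6.626 × 10⁻³⁴ / 5.655 × 10⁻²⁴ = 1.17 × 10⁻¹⁰ m = 117 pm.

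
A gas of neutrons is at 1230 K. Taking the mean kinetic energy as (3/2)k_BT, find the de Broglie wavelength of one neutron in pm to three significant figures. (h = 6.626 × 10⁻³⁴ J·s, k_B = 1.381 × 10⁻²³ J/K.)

λ = 71.7 pm

KE = (3/2)k_BT = 1.5 × 1.381 × 10⁻²³ × 1230 = 2.548 × 10⁻²⁰ J.
p = √(2mKE) = √(2 × 1.675 × 10⁻²⁷ × 2.548 × 10⁻²⁰) = 9.239 × 10⁻²⁴ kg·m/s.
λ = h/p = 7.17 × 10⁻¹¹ m = 71.7 pm.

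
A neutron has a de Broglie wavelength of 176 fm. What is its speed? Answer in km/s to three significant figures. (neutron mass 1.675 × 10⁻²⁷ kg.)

v = 2250 km/s

p = h/λ = 6.626 × 10⁻³⁴ / 1.760 × 10⁻¹³ = 3.765 × 10⁻²¹ kg·m/s.
v = p/m = 3.765 × 10⁻²¹ / 1.675 × 10⁻²⁷ = 2.25 × 10⁶ m/s = 2250 km/s.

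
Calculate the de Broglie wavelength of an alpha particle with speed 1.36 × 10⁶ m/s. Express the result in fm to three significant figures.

λ = 73.3 fm

p = mv = 6.645 × 10⁻²⁷ × 1.36 × 10⁶ = 9.037 × 10⁻²¹ kg·m/s.
λ = h/p = 6.626 × 10⁻³⁴ / 9.037 × 10⁻²¹ = 7.33 × 10⁻¹⁴ m = 73.3 fm.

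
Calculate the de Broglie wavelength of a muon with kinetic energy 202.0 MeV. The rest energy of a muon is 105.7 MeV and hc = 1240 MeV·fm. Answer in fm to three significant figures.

Total energy E = KE + m₀c² = 202.0 + 105.7 = 307.7 MeV.
(pc)² = E² − (m₀c²)² = (307.7)² − (105.7)² = 8.351 × 10⁴ MeV², so pc = 289.0 MeV.
λ = hc/(pc) = 1240 MeV·fm / 289.0 MeV = 4.29 fm.

λ = 4.29 fm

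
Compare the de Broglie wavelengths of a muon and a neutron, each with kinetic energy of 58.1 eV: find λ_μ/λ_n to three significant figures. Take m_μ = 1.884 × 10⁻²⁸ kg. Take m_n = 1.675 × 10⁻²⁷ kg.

At fixed KE, p = √(2mKE) so λ = h/p ∝ 1/√m.
λ_μ/λ_n = √(m_n/m_μ) = √(1.675 × 10⁻²⁷/1.884 × 10⁻²⁸) = √(8.891) = 2.98.

λ_μ/λ_n = 2.98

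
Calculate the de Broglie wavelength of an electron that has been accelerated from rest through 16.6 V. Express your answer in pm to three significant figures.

λ = 301 pm

KE = eV = 1.602 × 10⁻¹⁹ × 16.60 = 2.659 × 10⁻¹⁸ J.
p = √(2mKE) = √(2 × 9.109 × 10⁻³¹ × 2.659 × 10⁻¹⁸) = 2.201 × 10⁻²⁴ kg·m/s.
λ = h/p = 6.626 × 10⁻³⁴ / 2.201 × 10⁻²⁴ = 3.01 × 10⁻¹⁰ m = 301 pm.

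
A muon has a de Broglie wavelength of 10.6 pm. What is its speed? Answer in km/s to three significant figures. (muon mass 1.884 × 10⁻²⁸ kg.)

v = 332 km/s

p = h/λ = 6.626 × 10⁻³⁴ / 1.060 × 10⁻¹¹ = 6.251 × 10⁻²³ kg·m/s.
v = p/m = 6.251 × 10⁻²³ / 1.884 × 10⁻²⁸ = 3.32 × 10⁵ m/s = 332 km/s.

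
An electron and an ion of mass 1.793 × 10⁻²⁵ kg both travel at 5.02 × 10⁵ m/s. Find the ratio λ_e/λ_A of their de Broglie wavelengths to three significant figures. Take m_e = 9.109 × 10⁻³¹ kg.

At fixed v, p = mv so λ = h/(mv) ∝ 1/m.
λ_e/λ_A = m_A/m_e = 1.793 × 10⁻²⁵/9.109 × 10⁻³¹ = 1.97 × 10⁵.

λ_e/λ_A = 1.97 × 10⁵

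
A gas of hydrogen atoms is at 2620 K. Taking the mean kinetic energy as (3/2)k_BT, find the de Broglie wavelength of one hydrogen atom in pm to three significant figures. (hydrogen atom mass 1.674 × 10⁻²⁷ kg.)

KE = (3/2)k_BT = 1.5 × 1.381 × 10⁻²³ × 2620 = 5.427 × 10⁻²⁰ J.
p = √(2mKE) = √(2 × 1.674 × 10⁻²⁷ × 5.427 × 10⁻²⁰) = 1.348 × 10⁻²³ kg·m/s.
λ = h/p = 4.92 × 10⁻¹¹ m = 49.2 pm.

λ = 49.2 pm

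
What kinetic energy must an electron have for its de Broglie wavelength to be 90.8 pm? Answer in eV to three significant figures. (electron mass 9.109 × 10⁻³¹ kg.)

KE = 182 eV

p = h/λ = 6.626 × 10⁻³⁴ / 9.080 × 10⁻¹¹ = 7.297 × 10⁻²⁴ kg·m/s.
KE = p²/(2m) = (7.297 × 10⁻²⁴)² / (2 × 9.109 × 10⁻³¹) = 2.923 × 10⁻¹⁷ J = 182 eV.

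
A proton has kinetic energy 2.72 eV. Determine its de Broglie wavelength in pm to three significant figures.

λ = 17.4 pm

KE = 2.72 eV = 4.357 × 10⁻¹⁹ J.
p = √(2mKE) = √(2 × 1.673 × 10⁻²⁷ × 4.357 × 10⁻¹⁹) = 3.818 × 10⁻²³ kg·m/s.
λ = h/p = 6.626 × 10⁻³⁴ / 3.818 × 10⁻²³ = 1.74 × 10⁻¹¹ m = 17.4 pm.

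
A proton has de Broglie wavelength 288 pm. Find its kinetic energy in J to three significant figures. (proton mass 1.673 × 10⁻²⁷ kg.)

p = h/λ = 6.626 × 10⁻³⁴ / 2.880 × 10⁻¹⁰ = 2.301 × 10⁻²⁴ kg·m/s.
KE = p²/(2m) = (2.301 × 10⁻²⁴)² / (2 × 1.673 × 10⁻²⁷) = 1.582 × 10⁻²¹ J = 1.58 × 10⁻²¹ J.

KE = 1.58 × 10⁻²¹ J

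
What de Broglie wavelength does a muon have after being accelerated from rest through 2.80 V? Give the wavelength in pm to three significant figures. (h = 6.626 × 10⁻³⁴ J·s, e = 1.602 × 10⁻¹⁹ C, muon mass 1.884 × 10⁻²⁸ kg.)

KE = eV = 1.602 × 10⁻¹⁹ × 2.800 = 4.486 × 10⁻¹⁹ J.
p = √(2mKE) = √(2 × 1.884 × 10⁻²⁸ × 4.486 × 10⁻¹⁹) = 1.300 × 10⁻²³ kg·m/s.
λ = h/p = 6.626 × 10⁻³⁴ / 1.300 × 10⁻²³ = 5.10 × 10⁻¹¹ m = 51.0 pm.

λ = 51.0 pm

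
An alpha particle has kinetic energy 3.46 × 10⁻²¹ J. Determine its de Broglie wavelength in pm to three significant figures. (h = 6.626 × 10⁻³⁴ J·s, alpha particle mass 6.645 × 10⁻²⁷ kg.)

λ = 97.7 pm

p = √(2mKE) = √(2 × 6.645 × 10⁻²⁷ × 3.460 × 10⁻²¹) = 6.781 × 10⁻²⁴ kg·m/s.
λ = h/p = 6.626 × 10⁻³⁴ / 6.781 × 10⁻²⁴ = 9.77 × 10⁻¹¹ m = 97.7 pm.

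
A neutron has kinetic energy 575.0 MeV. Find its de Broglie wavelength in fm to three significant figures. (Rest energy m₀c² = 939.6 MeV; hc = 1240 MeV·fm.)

Total energy E = KE + m₀c² = 575.0 + 939.6 = 1514.6 MeV.
(pc)² = E² − (m₀c²)² = (1514.6)² − (939.6)² = 1.411 × 10⁶ MeV², so pc = 1188 MeV.
λ = hc/(pc) = 1240 MeV·fm / 1188 MeV = 1.04 fm.

λ = 1.04 fm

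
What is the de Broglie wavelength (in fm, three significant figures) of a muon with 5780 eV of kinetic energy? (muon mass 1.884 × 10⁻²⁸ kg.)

KE = 5780 eV = 9.260 × 10⁻¹⁶ J.
p = √(2mKE) = √(2 × 1.884 × 10⁻²⁸ × 9.260 × 10⁻¹⁶) = 5.907 × 10⁻²² kg·m/s.
λ = h/p = 6.626 × 10⁻³⁴ / 5.907 × 10⁻²² = 1.12 × 10⁻¹² m = 1120 fm.

λ = 1120 fm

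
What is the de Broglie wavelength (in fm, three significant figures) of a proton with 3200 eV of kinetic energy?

λ = 506 fm

KE = 3200 eV = 5.126 × 10⁻¹⁶ J.
p = √(2mKE) = √(2 × 1.673 × 10⁻²⁷ × 5.126 × 10⁻¹⁶) = 1.310 × 10⁻²¹ kg·m/s.
λ = h/p = 6.626 × 10⁻³⁴ / 1.310 × 10⁻²¹ = 5.06 × 10⁻¹³ m = 506 fm.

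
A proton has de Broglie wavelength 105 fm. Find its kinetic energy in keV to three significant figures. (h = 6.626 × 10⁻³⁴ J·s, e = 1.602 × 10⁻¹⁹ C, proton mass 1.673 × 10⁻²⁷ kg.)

KE = 74.3 keV

p = h/λ = 6.626 × 10⁻³⁴ / 1.050 × 10⁻¹³ = 6.310 × 10⁻²¹ kg·m/s.
KE = p²/(2m) = (6.310 × 10⁻²¹)² / (2 × 1.673 × 10⁻²⁷) = 1.190 × 10⁻¹⁴ J = 74.3 keV.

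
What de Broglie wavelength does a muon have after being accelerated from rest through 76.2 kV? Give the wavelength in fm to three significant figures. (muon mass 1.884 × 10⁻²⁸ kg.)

λ = 309 fm

KE = eV = 1.602 × 10⁻¹⁹ × 7.620 × 10⁴ = 1.221 × 10⁻¹⁴ J.
p = √(2mKE) = √(2 × 1.884 × 10⁻²⁸ × 1.221 × 10⁻¹⁴) = 2.145 × 10⁻²¹ kg·m/s.
λ = h/p = 6.626 × 10⁻³⁴ / 2.145 × 10⁻²¹ = 3.09 × 10⁻¹³ m = 309 fm.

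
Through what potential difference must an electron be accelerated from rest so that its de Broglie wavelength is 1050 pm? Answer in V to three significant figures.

V = 1.36 V

p = h/λ = 6.626 × 10⁻³⁴ / 1.050 × 10⁻⁹ = 6.310 × 10⁻²⁵ kg·m/s.
KE = p²/(2m) = 2.186 × 10⁻¹⁹ J.
V = KE/e = 2.186 × 10⁻¹⁹ / (1.602 × 10⁻¹⁹) = 1.36 V.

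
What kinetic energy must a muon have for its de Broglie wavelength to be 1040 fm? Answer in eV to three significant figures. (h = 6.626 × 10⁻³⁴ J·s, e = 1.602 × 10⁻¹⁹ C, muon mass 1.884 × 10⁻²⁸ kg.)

p = h/λ = 6.626 × 10⁻³⁴ / 1.040 × 10⁻¹² = 6.371 × 10⁻²² kg·m/s.
KE = p²/(2m) = (6.371 × 10⁻²²)² / (2 × 1.884 × 10⁻²⁸) = 1.077 × 10⁻¹⁵ J = 6720 eV.

KE = 6720 eV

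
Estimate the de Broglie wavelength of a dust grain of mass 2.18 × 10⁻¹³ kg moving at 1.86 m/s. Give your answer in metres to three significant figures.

p = mv = 2.18 × 10⁻¹³ × 1.86 = 4.055 × 10⁻¹³ kg·m/s.
λ = h/p = 6.626 × 10⁻³⁴ / 4.055 × 10⁻¹³ = 1.63 × 10⁻²¹ m.

λ = 1.63 × 10⁻²¹ m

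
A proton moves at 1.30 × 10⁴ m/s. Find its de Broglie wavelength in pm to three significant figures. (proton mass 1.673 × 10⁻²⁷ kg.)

λ = 30.5 pm

p = mv = 1.673 × 10⁻²⁷ × 1.30 × 10⁴ = 2.175 × 10⁻²³ kg·m/s.
λ = h/p = 6.626 × 10⁻³⁴ / 2.175 × 10⁻²³ = 3.05 × 10⁻¹¹ m = 30.5 pm.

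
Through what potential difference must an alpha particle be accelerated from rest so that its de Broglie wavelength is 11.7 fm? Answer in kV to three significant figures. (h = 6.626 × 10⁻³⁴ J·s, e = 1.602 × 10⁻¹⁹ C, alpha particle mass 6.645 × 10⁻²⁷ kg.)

V = 753 kV

p = h/λ = 6.626 × 10⁻³⁴ / 1.170 × 10⁻¹⁴ = 5.663 × 10⁻²⁰ kg·m/s.
KE = p²/(2m) = 2.413 × 10⁻¹³ J.
V = KE/2e = 2.413 × 10⁻¹³ / (2 × 1.602 × 10⁻¹⁹) = 753 kV.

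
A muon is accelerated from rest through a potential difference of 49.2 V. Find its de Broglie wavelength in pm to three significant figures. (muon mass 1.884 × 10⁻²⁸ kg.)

KE = eV = 1.602 × 10⁻¹⁹ × 49.20 = 7.882 × 10⁻¹⁸ J.
p = √(2mKE) = √(2 × 1.884 × 10⁻²⁸ × 7.882 × 10⁻¹⁸) = 5.450 × 10⁻²³ kg·m/s.
λ = h/p = 6.626 × 10⁻³⁴ / 5.450 × 10⁻²³ = 1.22 × 10⁻¹¹ m = 12.2 pm.

λ = 12.2 pm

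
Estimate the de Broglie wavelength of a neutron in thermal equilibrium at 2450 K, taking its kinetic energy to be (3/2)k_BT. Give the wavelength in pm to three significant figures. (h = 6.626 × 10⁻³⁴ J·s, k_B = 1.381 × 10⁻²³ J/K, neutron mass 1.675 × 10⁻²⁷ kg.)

λ = 50.8 pm

KE = (3/2)k_BT = 1.5 × 1.381 × 10⁻²³ × 2450 = 5.075 × 10⁻²⁰ J.
p = √(2mKE) = √(2 × 1.675 × 10⁻²⁷ × 5.075 × 10⁻²⁰) = 1.304 × 10⁻²³ kg·m/s.
λ = h/p = 5.08 × 10⁻¹¹ m = 50.8 pm.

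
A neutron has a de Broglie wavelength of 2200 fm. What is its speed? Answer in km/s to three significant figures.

v = 180 km/s

p = h/λ = 6.626 × 10⁻³⁴ / 2.200 × 10⁻¹² = 3.012 × 10⁻²² kg·m/s.
v = p/m = 3.012 × 10⁻²² / 1.675 × 10⁻²⁷ = 1.80 × 10⁵ m/s = 180 km/s.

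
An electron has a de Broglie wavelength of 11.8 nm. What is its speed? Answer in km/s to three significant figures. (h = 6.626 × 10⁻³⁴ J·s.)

p = h/λ = 6.626 × 10⁻³⁴ / 1.180 × 10⁻⁸ = 5.615 × 10⁻²⁶ kg·m/s.
v = p/m = 5.615 × 10⁻²⁶ / 9.109 × 10⁻³¹ = 6.16 × 10⁴ m/s = 61.6 km/s.

v = 61.6 km/s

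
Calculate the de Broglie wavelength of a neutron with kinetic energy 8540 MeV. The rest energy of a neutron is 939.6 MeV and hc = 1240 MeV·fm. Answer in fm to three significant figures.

Total energy E = KE + m₀c² = 8540 + 939.6 = 9479.6 MeV.
(pc)² = E² − (m₀c²)² = (9479.6)² − (939.6)² = 8.898 × 10⁷ MeV², so pc = 9433 MeV.
λ = hc/(pc) = 1240 MeV·fm / 9433 MeV = 0.131 fm.

λ = 0.131 fm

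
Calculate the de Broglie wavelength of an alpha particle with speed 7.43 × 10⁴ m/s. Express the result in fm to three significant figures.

λ = 1340 fm

p = mv = 6.645 × 10⁻²⁷ × 7.43 × 10⁴ = 4.937 × 10⁻²² kg·m/s.
λ = h/p = 6.626 × 10⁻³⁴ / 4.937 × 10⁻²² = 1.34 × 10⁻¹² m = 1340 fm.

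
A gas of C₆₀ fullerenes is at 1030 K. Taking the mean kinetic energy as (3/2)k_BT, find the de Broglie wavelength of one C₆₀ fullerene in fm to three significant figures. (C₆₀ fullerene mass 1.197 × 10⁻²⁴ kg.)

KE = (3/2)k_BT = 1.5 × 1.381 × 10⁻²³ × 1030 = 2.134 × 10⁻²⁰ J.
p = √(2mKE) = √(2 × 1.197 × 10⁻²⁴ × 2.134 × 10⁻²⁰) = 2.260 × 10⁻²² kg·m/s.
λ = h/p = 2.93 × 10⁻¹² m = 2930 fm.

λ = 2930 fm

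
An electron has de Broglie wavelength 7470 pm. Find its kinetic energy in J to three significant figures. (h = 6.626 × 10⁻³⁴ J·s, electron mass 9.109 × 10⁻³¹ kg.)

p = h/λ = 6.626 × 10⁻³⁴ / 7.470 × 10⁻⁹ = 8.870 × 10⁻²⁶ kg·m/s.
KE = p²/(2m) = (8.870 × 10⁻²⁶)² / (2 × 9.109 × 10⁻³¹) = 4.319 × 10⁻²¹ J = 4.32 × 10⁻²¹ J.

KE = 4.32 × 10⁻²¹ J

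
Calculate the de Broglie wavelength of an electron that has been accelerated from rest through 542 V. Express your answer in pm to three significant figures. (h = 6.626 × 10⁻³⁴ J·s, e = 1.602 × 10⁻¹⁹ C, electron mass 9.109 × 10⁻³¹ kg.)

λ = 52.7 pm

KE = eV = 1.602 × 10⁻¹⁹ × 542.0 = 8.683 × 10⁻¹⁷ J.
p = √(2mKE) = √(2 × 9.109 × 10⁻³¹ × 8.683 × 10⁻¹⁷) = 1.258 × 10⁻²³ kg·m/s.
λ = h/p = 6.626 × 10⁻³⁴ / 1.258 × 10⁻²³ = 5.27 × 10⁻¹¹ m = 52.7 pm.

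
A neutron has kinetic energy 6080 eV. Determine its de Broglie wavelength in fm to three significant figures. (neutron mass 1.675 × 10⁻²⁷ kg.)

KE = 6080 eV = 9.740 × 10⁻¹⁶ J.
p = √(2mKE) = √(2 × 1.675 × 10⁻²⁷ × 9.740 × 10⁻¹⁶) = 1.806 × 10⁻²¹ kg·m/s.
λ = h/p = 6.626 × 10⁻³⁴ / 1.806 × 10⁻²¹ = 3.67 × 10⁻¹³ m = 367 fm.

λ = 367 fm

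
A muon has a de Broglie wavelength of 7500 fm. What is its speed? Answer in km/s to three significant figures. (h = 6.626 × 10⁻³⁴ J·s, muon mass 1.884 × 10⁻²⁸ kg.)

p = h/λ = 6.626 × 10⁻³⁴ / 7.500 × 10⁻¹² = 8.835 × 10⁻²³ kg·m/s.
v = p/m = 8.835 × 10⁻²³ / 1.884 × 10⁻²⁸ = 4.69 × 10⁵ m/s = 469 km/s.

v = 469 km/s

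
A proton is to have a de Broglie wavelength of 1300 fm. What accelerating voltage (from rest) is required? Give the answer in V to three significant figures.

p = h/λ = 6.626 × 10⁻³⁴ / 1.300 × 10⁻¹² = 5.097 × 10⁻²² kg·m/s.
KE = p²/(2m) = 7.764 × 10⁻¹⁷ J.
V = KE/e = 7.764 × 10⁻¹⁷ / (1.602 × 10⁻¹⁹) = 485 V.

V = 485 V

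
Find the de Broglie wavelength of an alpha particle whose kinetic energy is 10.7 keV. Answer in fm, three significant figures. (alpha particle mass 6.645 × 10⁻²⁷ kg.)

λ = 139 fm

KE = 10.7 keV = 1.714 × 10⁻¹⁵ J.
p = √(2mKE) = √(2 × 6.645 × 10⁻²⁷ × 1.714 × 10⁻¹⁵) = 4.773 × 10⁻²¹ kg·m/s.
λ = h/p = 6.626 × 10⁻³⁴ / 4.773 × 10⁻²¹ = 1.39 × 10⁻¹³ m = 139 fm.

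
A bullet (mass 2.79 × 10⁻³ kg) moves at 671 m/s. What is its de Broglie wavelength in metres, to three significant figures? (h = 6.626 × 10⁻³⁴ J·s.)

p = mv = 2.79 × 10⁻³ × 671 = 1.872 kg·m/s.
λ = h/p = 6.626 × 10⁻³⁴ / 1.872 = 3.54 × 10⁻³⁴ m.

λ = 3.54 × 10⁻³⁴ m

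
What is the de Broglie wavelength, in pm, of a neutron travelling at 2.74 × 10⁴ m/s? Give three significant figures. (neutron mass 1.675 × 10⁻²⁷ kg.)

p = mv = 1.675 × 10⁻²⁷ × 2.74 × 10⁴ = 4.590 × 10⁻²³ kg·m/s.
λ = h/p = 6.626 × 10⁻³⁴ / 4.590 × 10⁻²³ = 1.44 × 10⁻¹¹ m = 14.4 pm.

λ = 14.4 pm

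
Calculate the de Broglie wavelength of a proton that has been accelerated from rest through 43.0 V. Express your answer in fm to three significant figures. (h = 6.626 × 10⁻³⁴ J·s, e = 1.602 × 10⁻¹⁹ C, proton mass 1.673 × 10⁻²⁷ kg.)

λ = 4360 fm

KE = eV = 1.602 × 10⁻¹⁹ × 43.00 = 6.889 × 10⁻¹⁸ J.
p = √(2mKE) = √(2 × 1.673 × 10⁻²⁷ × 6.889 × 10⁻¹⁸) = 1.518 × 10⁻²² kg·m/s.
λ = h/p = 6.626 × 10⁻³⁴ / 1.518 × 10⁻²² = 4.36 × 10⁻¹² m = 4360 fm.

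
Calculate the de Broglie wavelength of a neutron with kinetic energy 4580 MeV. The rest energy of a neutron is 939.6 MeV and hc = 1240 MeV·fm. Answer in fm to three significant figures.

λ = 0.228 fm

Total energy E = KE + m₀c² = 4580 + 939.6 = 5519.6 MeV.
(pc)² = E² − (m₀c²)² = (5519.6)² − (939.6)² = 2.958 × 10⁷ MeV², so pc = 5439 MeV.
λ = hc/(pc) = 1240 MeV·fm / 5439 MeV = 0.228 fm.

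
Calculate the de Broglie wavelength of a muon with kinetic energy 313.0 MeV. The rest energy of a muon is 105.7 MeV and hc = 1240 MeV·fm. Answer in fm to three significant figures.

Total energy E = KE + m₀c² = 313.0 + 105.7 = 418.7 MeV.
(pc)² = E² − (m₀c²)² = (418.7)² − (105.7)² = 1.641 × 10⁵ MeV², so pc = 405.1 MeV.
λ = hc/(pc) = 1240 MeV·fm / 405.1 MeV = 3.06 fm.

λ = 3.06 fm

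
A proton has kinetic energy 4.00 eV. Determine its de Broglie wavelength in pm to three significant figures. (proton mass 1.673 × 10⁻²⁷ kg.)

KE = 4.00 eV = 6.408 × 10⁻¹⁹ J.
p = √(2mKE) = √(2 × 1.673 × 10⁻²⁷ × 6.408 × 10⁻¹⁹) = 4.630 × 10⁻²³ kg·m/s.
λ = h/p = 6.626 × 10⁻³⁴ / 4.630 × 10⁻²³ = 1.43 × 10⁻¹¹ m = 14.3 pm.

λ = 14.3 pm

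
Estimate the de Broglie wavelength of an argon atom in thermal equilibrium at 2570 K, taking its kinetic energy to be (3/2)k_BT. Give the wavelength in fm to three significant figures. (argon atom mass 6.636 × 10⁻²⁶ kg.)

KE = (3/2)k_BT = 1.5 × 1.381 × 10⁻²³ × 2570 = 5.324 × 10⁻²⁰ J.
p = √(2mKE) = √(2 × 6.636 × 10⁻²⁶ × 5.324 × 10⁻²⁰) = 8.406 × 10⁻²³ kg·m/s.
λ = h/p = 7.88 × 10⁻¹² m = 7880 fm.

λ = 7880 fm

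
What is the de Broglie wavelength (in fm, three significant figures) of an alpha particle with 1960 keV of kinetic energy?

λ = 10.3 fm

KE = 1960 keV = 3.140 × 10⁻¹³ J.
p = √(2mKE) = √(2 × 6.645 × 10⁻²⁷ × 3.140 × 10⁻¹³) = 6.460 × 10⁻²⁰ kg·m/s.
λ = h/p = 6.626 × 10⁻³⁴ / 6.460 × 10⁻²⁰ = 1.03 × 10⁻¹⁴ m = 10.3 fm.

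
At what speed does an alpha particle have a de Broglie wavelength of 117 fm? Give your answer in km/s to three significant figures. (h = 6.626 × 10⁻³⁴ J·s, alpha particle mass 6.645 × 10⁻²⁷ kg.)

p = h/λ = 6.626 × 10⁻³⁴ / 1.170 × 10⁻¹³ = 5.663 × 10⁻²¹ kg·m/s.
v = p/m = 5.663 × 10⁻²¹ / 6.645 × 10⁻²⁷ = 8.52 × 10⁵ m/s = 852 km/s.

v = 852 km/s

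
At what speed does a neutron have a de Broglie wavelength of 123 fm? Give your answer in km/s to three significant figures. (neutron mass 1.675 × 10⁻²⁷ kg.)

v = 3220 km/s

p = h/λ = 6.626 × 10⁻³⁴ / 1.230 × 10⁻¹³ = 5.387 × 10⁻²¹ kg·m/s.
v = p/m = 5.387 × 10⁻²¹ / 1.675 × 10⁻²⁷ = 3.22 × 10⁶ m/s = 3220 km/s.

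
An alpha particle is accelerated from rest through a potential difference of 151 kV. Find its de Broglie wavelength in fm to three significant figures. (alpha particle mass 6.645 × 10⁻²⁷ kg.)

KE = 2eV = 2 × 1.602 × 10⁻¹⁹ × 1.510 × 10⁵ = 4.838 × 10⁻¹⁴ J.
p = √(2mKE) = √(2 × 6.645 × 10⁻²⁷ × 4.838 × 10⁻¹⁴) = 2.536 × 10⁻²⁰ kg·m/s.
λ = h/p = 6.626 × 10⁻³⁴ / 2.536 × 10⁻²⁰ = 2.61 × 10⁻¹⁴ m = 26.1 fm.

λ = 26.1 fm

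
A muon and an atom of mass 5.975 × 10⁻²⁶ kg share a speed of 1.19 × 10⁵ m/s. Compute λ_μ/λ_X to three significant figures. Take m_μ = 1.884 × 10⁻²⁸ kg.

At fixed v, p = mv so λ = h/(mv) ∝ 1/m.
λ_μ/λ_X = m_X/m_μ = 5.975 × 10⁻²⁶/1.884 × 10⁻²⁸ = 317.

λ_μ/λ_X = 317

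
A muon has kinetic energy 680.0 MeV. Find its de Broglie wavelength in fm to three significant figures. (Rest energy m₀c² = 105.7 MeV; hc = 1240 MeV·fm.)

λ = 1.59 fm

Total energy E = KE + m₀c² = 680.0 + 105.7 = 785.7 MeV.
(pc)² = E² − (m₀c²)² = (785.7)² − (105.7)² = 6.062 × 10⁵ MeV², so pc = 778.6 MeV.
λ = hc/(pc) = 1240 MeV·fm / 778.6 MeV = 1.59 fm.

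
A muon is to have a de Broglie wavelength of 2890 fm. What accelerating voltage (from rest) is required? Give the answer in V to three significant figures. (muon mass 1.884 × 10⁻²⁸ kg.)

p = h/λ = 6.626 × 10⁻³⁴ / 2.890 × 10⁻¹² = 2.293 × 10⁻²² kg·m/s.
KE = p²/(2m) = 1.395 × 10⁻¹⁶ J.
V = KE/e = 1.395 × 10⁻¹⁶ / (1.602 × 10⁻¹⁹) = 871 V.

V = 871 V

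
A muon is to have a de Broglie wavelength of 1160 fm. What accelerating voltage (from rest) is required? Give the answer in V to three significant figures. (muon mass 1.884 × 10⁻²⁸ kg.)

p = h/λ = 6.626 × 10⁻³⁴ / 1.160 × 10⁻¹² = 5.712 × 10⁻²² kg·m/s.
KE = p²/(2m) = 8.659 × 10⁻¹⁶ J.
V = KE/e = 8.659 × 10⁻¹⁶ / (1.602 × 10⁻¹⁹) = 5410 V.

V = 5410 V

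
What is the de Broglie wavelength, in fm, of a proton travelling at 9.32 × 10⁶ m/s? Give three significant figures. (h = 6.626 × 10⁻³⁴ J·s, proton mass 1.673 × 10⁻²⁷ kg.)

λ = 42.5 fm

p = mv = 1.673 × 10⁻²⁷ × 9.32 × 10⁶ = 1.559 × 10⁻²⁰ kg·m/s.
λ = h/p = 6.626 × 10⁻³⁴ / 1.559 × 10⁻²⁰ = 4.25 × 10⁻¹⁴ m = 42.5 fm.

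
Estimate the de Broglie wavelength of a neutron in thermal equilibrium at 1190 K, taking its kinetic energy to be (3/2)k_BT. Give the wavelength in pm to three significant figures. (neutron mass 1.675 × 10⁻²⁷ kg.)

KE = (3/2)k_BT = 1.5 × 1.381 × 10⁻²³ × 1190 = 2.465 × 10⁻²⁰ J.
p = √(2mKE) = √(2 × 1.675 × 10⁻²⁷ × 2.465 × 10⁻²⁰) = 9.087 × 10⁻²⁴ kg·m/s.
λ = h/p = 7.29 × 10⁻¹¹ m = 72.9 pm.

λ = 72.9 pm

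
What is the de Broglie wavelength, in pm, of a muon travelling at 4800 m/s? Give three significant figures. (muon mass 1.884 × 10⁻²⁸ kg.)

p = mv = 1.884 × 10⁻²⁸ × 4800 = 9.043 × 10⁻²⁵ kg·m/s.
λ = h/p = 6.626 × 10⁻³⁴ / 9.043 × 10⁻²⁵ = 7.33 × 10⁻¹⁰ m = 733 pm.

λ = 733 pm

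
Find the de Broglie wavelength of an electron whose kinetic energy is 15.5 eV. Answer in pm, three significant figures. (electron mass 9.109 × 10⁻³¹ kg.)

KE = 15.5 eV = 2.483 × 10⁻¹⁸ J.
p = √(2mKE) = √(2 × 9.109 × 10⁻³¹ × 2.483 × 10⁻¹⁸) = 2.127 × 10⁻²⁴ kg·m/s.
λ = h/p = 6.626 × 10⁻³⁴ / 2.127 × 10⁻²⁴ = 3.12 × 10⁻¹⁰ m = 312 pm.

λ = 312 pm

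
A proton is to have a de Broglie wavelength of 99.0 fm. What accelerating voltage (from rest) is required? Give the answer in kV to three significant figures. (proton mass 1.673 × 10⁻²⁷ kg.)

p = h/λ = 6.626 × 10⁻³⁴ / 9.900 × 10⁻¹⁴ = 6.693 × 10⁻²¹ kg·m/s.
KE = p²/(2m) = 1.339 × 10⁻¹⁴ J.
V = KE/e = 1.339 × 10⁻¹⁴ / (1.602 × 10⁻¹⁹) = 83.6 kV.

V = 83.6 kV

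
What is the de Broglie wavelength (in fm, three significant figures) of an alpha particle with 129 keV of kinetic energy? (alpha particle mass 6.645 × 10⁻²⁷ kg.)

λ = 40.0 fm

KE = 129 keV = 2.067 × 10⁻¹⁴ J.
p = √(2mKE) = √(2 × 6.645 × 10⁻²⁷ × 2.067 × 10⁻¹⁴) = 1.657 × 10⁻²⁰ kg·m/s.
λ = h/p = 6.626 × 10⁻³⁴ / 1.657 × 10⁻²⁰ = 4.00 × 10⁻¹⁴ m = 40.0 fm.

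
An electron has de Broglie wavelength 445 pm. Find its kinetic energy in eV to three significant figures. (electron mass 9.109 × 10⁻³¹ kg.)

p = h/λ = 6.626 × 10⁻³⁴ / 4.450 × 10⁻¹⁰ = 1.489 × 10⁻²⁴ kg·m/s.
KE = p²/(2m) = (1.489 × 10⁻²⁴)² / (2 × 9.109 × 10⁻³¹) = 1.217 × 10⁻¹⁸ J = 7.60 eV.

KE = 7.60 eV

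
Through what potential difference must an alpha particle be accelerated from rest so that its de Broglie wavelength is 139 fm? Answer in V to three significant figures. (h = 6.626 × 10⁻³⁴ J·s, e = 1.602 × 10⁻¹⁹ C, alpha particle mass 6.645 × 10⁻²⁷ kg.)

V = 5340 V

p = h/λ = 6.626 × 10⁻³⁴ / 1.390 × 10⁻¹³ = 4.767 × 10⁻²¹ kg·m/s.
KE = p²/(2m) = 1.710 × 10⁻¹⁵ J.
V = KE/2e = 1.710 × 10⁻¹⁵ / (2 × 1.602 × 10⁻¹⁹) = 5340 V.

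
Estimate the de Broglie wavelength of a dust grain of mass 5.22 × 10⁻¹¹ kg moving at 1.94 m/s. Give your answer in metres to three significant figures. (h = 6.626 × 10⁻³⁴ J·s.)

p = mv = 5.22 × 10⁻¹¹ × 1.94 = 1.013 × 10⁻¹⁰ kg·m/s.
λ = h/p = 6.626 × 10⁻³⁴ / 1.013 × 10⁻¹⁰ = 6.54 × 10⁻²⁴ m.

λ = 6.54 × 10⁻²⁴ m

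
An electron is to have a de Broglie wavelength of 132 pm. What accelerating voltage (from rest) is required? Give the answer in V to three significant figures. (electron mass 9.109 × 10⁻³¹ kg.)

p = h/λ = 6.626 × 10⁻³⁴ / 1.320 × 10⁻¹⁰ = 5.020 × 10⁻²⁴ kg·m/s.
KE = p²/(2m) = 1.383 × 10⁻¹⁷ J.
V = KE/e = 1.383 × 10⁻¹⁷ / (1.602 × 10⁻¹⁹) = 86.3 V.

V = 86.3 V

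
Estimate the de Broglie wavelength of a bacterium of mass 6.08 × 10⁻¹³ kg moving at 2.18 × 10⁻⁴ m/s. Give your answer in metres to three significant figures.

λ = 5.00 × 10⁻¹⁸ m

p = mv = 6.08 × 10⁻¹³ × 2.18 × 10⁻⁴ = 1.325 × 10⁻¹⁶ kg·m/s.
λ = h/p = 6.626 × 10⁻³⁴ / 1.325 × 10⁻¹⁶ = 5.00 × 10⁻¹⁸ m.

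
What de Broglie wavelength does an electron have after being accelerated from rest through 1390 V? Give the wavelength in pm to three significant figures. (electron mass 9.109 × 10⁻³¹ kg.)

λ = 32.9 pm

KE = eV = 1.602 × 10⁻¹⁹ × 1390 = 2.227 × 10⁻¹⁶ J.
p = √(2mKE) = √(2 × 9.109 × 10⁻³¹ × 2.227 × 10⁻¹⁶) = 2.014 × 10⁻²³ kg·m/s.
λ = h/p = 6.626 × 10⁻³⁴ / 2.014 × 10⁻²³ = 3.29 × 10⁻¹¹ m = 32.9 pm.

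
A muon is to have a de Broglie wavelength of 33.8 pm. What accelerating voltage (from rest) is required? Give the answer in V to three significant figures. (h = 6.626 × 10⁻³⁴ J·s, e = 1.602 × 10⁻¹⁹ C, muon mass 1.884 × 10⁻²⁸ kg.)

p = h/λ = 6.626 × 10⁻³⁴ / 3.380 × 10⁻¹¹ = 1.960 × 10⁻²³ kg·m/s.
KE = p²/(2m) = 1.020 × 10⁻¹⁸ J.
V = KE/e = 1.020 × 10⁻¹⁸ / (1.602 × 10⁻¹⁹) = 6.37 V.

V = 6.37 V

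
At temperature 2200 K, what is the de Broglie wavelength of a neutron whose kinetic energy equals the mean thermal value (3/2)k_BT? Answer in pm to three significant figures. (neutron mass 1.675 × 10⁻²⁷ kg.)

KE = (3/2)k_BT = 1.5 × 1.381 × 10⁻²³ × 2200 = 4.557 × 10⁻²⁰ J.
p = √(2mKE) = √(2 × 1.675 × 10⁻²⁷ × 4.557 × 10⁻²⁰) = 1.236 × 10⁻²³ kg·m/s.
λ = h/p = 5.36 × 10⁻¹¹ m = 53.6 pm.

λ = 53.6 pm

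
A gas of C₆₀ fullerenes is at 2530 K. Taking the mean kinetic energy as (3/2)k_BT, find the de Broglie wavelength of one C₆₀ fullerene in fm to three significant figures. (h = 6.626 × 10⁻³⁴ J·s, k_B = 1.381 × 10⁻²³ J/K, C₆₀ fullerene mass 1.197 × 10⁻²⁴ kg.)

λ = 1870 fm

KE = (3/2)k_BT = 1.5 × 1.381 × 10⁻²³ × 2530 = 5.241 × 10⁻²⁰ J.
p = √(2mKE) = √(2 × 1.197 × 10⁻²⁴ × 5.241 × 10⁻²⁰) = 3.542 × 10⁻²² kg·m/s.
λ = h/p = 1.87 × 10⁻¹² m = 1870 fm.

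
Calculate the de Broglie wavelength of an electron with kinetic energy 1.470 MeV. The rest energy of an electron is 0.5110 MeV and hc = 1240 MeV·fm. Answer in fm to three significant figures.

Total energy E = KE + m₀c² = 1.470 + 0.5110 = 1.9810 MeV.
(pc)² = E² − (m₀c²)² = (1.9810)² − (0.5110)² = 3.663 MeV², so pc = 1.914 MeV.
λ = hc/(pc) = 1240 MeV·fm / 1.914 MeV = 648 fm.

λ = 648 fm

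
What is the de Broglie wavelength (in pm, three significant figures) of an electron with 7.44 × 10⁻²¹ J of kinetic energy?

λ = 5690 pm

p = √(2mKE) = √(2 × 9.109 × 10⁻³¹ × 7.440 × 10⁻²¹) = 1.164 × 10⁻²⁵ kg·m/s.
λ = h/p = 6.626 × 10⁻³⁴ / 1.164 × 10⁻²⁵ = 5.69 × 10⁻⁹ m = 5690 pm.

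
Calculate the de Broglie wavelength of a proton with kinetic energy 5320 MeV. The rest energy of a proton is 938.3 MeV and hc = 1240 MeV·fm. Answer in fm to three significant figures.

Total energy E = KE + m₀c² = 5320 + 938.3 = 6258.3 MeV.
(pc)² = E² − (m₀c²)² = (6258.3)² − (938.3)² = 3.829 × 10⁷ MeV², so pc = 6188 MeV.
λ = hc/(pc) = 1240 MeV·fm / 6188 MeV = 0.200 fm.

λ = 0.200 fm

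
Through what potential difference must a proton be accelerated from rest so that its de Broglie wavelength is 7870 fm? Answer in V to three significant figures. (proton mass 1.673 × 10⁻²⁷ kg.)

V = 13.2 V

p = h/λ = 6.626 × 10⁻³⁴ / 7.870 × 10⁻¹² = 8.419 × 10⁻²³ kg·m/s.
KE = p²/(2m) = 2.118 × 10⁻¹⁸ J.
V = KE/e = 2.118 × 10⁻¹⁸ / (1.602 × 10⁻¹⁹) = 13.2 V.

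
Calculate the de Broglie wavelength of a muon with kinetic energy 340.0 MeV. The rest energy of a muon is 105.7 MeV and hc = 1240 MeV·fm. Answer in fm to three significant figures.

Total energy E = KE + m₀c² = 340.0 + 105.7 = 445.7 MeV.
(pc)² = E² − (m₀c²)² = (445.7)² − (105.7)² = 1.875 × 10⁵ MeV², so pc = 433.0 MeV.
λ = hc/(pc) = 1240 MeV·fm / 433.0 MeV = 2.86 fm.

λ = 2.86 fm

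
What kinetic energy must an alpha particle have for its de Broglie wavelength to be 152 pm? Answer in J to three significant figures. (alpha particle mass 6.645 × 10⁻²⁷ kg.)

KE = 1.43 × 10⁻²¹ J

p = h/λ = 6.626 × 10⁻³⁴ / 1.520 × 10⁻¹⁰ = 4.359 × 10⁻²⁴ kg·m/s.
KE = p²/(2m) = (4.359 × 10⁻²⁴)² / (2 × 6.645 × 10⁻²⁷) = 1.430 × 10⁻²¹ J = 1.43 × 10⁻²¹ J.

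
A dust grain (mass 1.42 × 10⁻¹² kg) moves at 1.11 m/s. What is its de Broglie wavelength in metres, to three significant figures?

λ = 4.20 × 10⁻²² m

p = mv = 1.42 × 10⁻¹² × 1.11 = 1.576 × 10⁻¹² kg·m/s.
λ = h/p = 6.626 × 10⁻³⁴ / 1.576 × 10⁻¹² = 4.20 × 10⁻²² m.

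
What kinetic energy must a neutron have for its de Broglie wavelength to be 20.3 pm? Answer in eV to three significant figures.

p = h/λ = 6.626 × 10⁻³⁴ / 2.030 × 10⁻¹¹ = 3.264 × 10⁻²³ kg·m/s.
KE = p²/(2m) = (3.264 × 10⁻²³)² / (2 × 1.675 × 10⁻²⁷) = 3.180 × 10⁻¹⁹ J = 1.99 eV.

KE = 1.99 eV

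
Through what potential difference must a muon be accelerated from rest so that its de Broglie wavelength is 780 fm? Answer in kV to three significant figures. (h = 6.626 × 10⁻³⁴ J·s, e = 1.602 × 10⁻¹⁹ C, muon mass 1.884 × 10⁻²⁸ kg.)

p = h/λ = 6.626 × 10⁻³⁴ / 7.800 × 10⁻¹³ = 8.495 × 10⁻²² kg·m/s.
KE = p²/(2m) = 1.915 × 10⁻¹⁵ J.
V = KE/e = 1.915 × 10⁻¹⁵ / (1.602 × 10⁻¹⁹) = 12.0 kV.

V = 12.0 kV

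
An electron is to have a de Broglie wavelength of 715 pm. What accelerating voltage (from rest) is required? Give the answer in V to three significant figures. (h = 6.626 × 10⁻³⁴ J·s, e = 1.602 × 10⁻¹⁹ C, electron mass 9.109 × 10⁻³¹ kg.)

p = h/λ = 6.626 × 10⁻³⁴ / 7.150 × 10⁻¹⁰ = 9.267 × 10⁻²⁵ kg·m/s.
KE = p²/(2m) = 4.714 × 10⁻¹⁹ J.
V = KE/e = 4.714 × 10⁻¹⁹ / (1.602 × 10⁻¹⁹) = 2.94 V.

V = 2.94 V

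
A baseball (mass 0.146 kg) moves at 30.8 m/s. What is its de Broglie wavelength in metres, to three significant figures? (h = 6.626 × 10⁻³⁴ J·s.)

p = mv = 0.146 × 30.8 = 4.497 kg·m/s.
λ = h/p = 6.626 × 10⁻³⁴ / 4.497 = 1.47 × 10⁻³⁴ m.

λ = 1.47 × 10⁻³⁴ m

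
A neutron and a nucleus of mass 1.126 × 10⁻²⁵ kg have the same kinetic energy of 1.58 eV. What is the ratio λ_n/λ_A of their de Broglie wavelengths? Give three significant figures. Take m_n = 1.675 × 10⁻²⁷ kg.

At fixed KE, p = √(2mKE) so λ = h/p ∝ 1/√m.
λ_n/λ_A = √(m_A/m_n) = √(1.126 × 10⁻²⁵/1.675 × 10⁻²⁷) = √(67.22) = 8.20.

λ_n/λ_A = 8.20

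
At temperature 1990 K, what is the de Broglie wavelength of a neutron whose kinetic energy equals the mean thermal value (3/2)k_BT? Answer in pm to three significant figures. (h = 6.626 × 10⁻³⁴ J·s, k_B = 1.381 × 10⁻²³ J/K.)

KE = (3/2)k_BT = 1.5 × 1.381 × 10⁻²³ × 1990 = 4.122 × 10⁻²⁰ J.
p = √(2mKE) = √(2 × 1.675 × 10⁻²⁷ × 4.122 × 10⁻²⁰) = 1.175 × 10⁻²³ kg·m/s.
λ = h/p = 5.64 × 10⁻¹¹ m = 56.4 pm.

λ = 56.4 pm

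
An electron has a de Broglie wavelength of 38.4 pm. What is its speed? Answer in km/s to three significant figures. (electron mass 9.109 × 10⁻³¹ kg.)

v = 1.89 × 10⁴ km/s

p = h/λ = 6.626 × 10⁻³⁴ / 3.840 × 10⁻¹¹ = 1.726 × 10⁻²³ kg·m/s.
v = p/m = 1.726 × 10⁻²³ / 9.109 × 10⁻³¹ = 1.89 × 10⁷ m/s = 1.89 × 10⁴ km/s.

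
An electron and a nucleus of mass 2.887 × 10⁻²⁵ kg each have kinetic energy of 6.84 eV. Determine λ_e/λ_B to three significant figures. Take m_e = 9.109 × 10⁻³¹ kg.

At fixed KE, p = √(2mKE) so λ = h/p ∝ 1/√m.
λ_e/λ_B = √(m_B/m_e) = √(2.887 × 10⁻²⁵/9.109 × 10⁻³¹) = √(3.169 × 10⁵) = 563.

λ_e/λ_B = 563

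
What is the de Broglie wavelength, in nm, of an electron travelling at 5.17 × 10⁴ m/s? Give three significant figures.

p = mv = 9.109 × 10⁻³¹ × 5.17 × 10⁴ = 4.709 × 10⁻²⁶ kg·m/s.
λ = h/p = 6.626 × 10⁻³⁴ / 4.709 × 10⁻²⁶ = 1.41 × 10⁻⁸ m = 14.1 nm.

λ = 14.1 nm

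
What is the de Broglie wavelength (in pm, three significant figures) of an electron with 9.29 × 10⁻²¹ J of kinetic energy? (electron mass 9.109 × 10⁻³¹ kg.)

λ = 5090 pm

p = √(2mKE) = √(2 × 9.109 × 10⁻³¹ × 9.290 × 10⁻²¹) = 1.301 × 10⁻²⁵ kg·m/s.
λ = h/p = 6.626 × 10⁻³⁴ / 1.301 × 10⁻²⁵ = 5.09 × 10⁻⁹ m = 5090 pm.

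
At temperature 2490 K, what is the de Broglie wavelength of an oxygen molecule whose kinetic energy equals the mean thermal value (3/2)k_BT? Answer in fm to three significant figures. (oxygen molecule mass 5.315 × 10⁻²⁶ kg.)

λ = 8950 fm

KE = (3/2)k_BT = 1.5 × 1.381 × 10⁻²³ × 2490 = 5.158 × 10⁻²⁰ J.
p = √(2mKE) = √(2 × 5.315 × 10⁻²⁶ × 5.158 × 10⁻²⁰) = 7.405 × 10⁻²³ kg·m/s.
λ = h/p = 8.95 × 10⁻¹² m = 8950 fm.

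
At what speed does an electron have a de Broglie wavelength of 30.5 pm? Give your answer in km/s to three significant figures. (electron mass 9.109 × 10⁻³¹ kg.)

p = h/λ = 6.626 × 10⁻³⁴ / 3.050 × 10⁻¹¹ = 2.172 × 10⁻²³ kg·m/s.
v = p/m = 2.172 × 10⁻²³ / 9.109 × 10⁻³¹ = 2.38 × 10⁷ m/s = 2.38 × 10⁴ km/s.

v = 2.38 × 10⁴ km/s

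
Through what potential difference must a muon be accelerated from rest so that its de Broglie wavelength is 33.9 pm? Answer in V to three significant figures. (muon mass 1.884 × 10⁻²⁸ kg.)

V = 6.33 V

p = h/λ = 6.626 × 10⁻³⁴ / 3.390 × 10⁻¹¹ = 1.955 × 10⁻²³ kg·m/s.
KE = p²/(2m) = 1.014 × 10⁻¹⁸ J.
V = KE/e = 1.014 × 10⁻¹⁸ / (1.602 × 10⁻¹⁹) = 6.33 V.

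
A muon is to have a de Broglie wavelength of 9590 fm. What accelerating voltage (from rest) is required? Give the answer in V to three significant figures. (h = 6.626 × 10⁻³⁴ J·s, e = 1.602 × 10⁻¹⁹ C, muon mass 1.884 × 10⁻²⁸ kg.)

p = h/λ = 6.626 × 10⁻³⁴ / 9.590 × 10⁻¹² = 6.909 × 10⁻²³ kg·m/s.
KE = p²/(2m) = 1.267 × 10⁻¹⁷ J.
V = KE/e = 1.267 × 10⁻¹⁷ / (1.602 × 10⁻¹⁹) = 79.1 V.

V = 79.1 V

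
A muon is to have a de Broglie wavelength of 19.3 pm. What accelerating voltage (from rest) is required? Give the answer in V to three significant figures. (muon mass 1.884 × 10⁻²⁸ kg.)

p = h/λ = 6.626 × 10⁻³⁴ / 1.930 × 10⁻¹¹ = 3.433 × 10⁻²³ kg·m/s.
KE = p²/(2m) = 3.128 × 10⁻¹⁸ J.
V = KE/e = 3.128 × 10⁻¹⁸ / (1.602 × 10⁻¹⁹) = 19.5 V.

V = 19.5 V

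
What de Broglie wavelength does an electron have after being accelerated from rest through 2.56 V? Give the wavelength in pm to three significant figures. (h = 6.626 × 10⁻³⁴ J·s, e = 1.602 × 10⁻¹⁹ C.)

KE = eV = 1.602 × 10⁻¹⁹ × 2.560 = 4.101 × 10⁻¹⁹ J.
p = √(2mKE) = √(2 × 9.109 × 10⁻³¹ × 4.101 × 10⁻¹⁹) = 8.644 × 10⁻²⁵ kg·m/s.
λ = h/p = 6.626 × 10⁻³⁴ / 8.644 × 10⁻²⁵ = 7.67 × 10⁻¹⁰ m = 767 pm.

λ = 767 pm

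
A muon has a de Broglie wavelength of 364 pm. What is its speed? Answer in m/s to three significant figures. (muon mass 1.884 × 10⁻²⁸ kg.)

p = h/λ = 6.626 × 10⁻³⁴ / 3.640 × 10⁻¹⁰ = 1.820 × 10⁻²⁴ kg·m/s.
v = p/m = 1.820 × 10⁻²⁴ / 1.884 × 10⁻²⁸ = 9.66 × 10³ m/s = 9660 m/s.

v = 9660 m/s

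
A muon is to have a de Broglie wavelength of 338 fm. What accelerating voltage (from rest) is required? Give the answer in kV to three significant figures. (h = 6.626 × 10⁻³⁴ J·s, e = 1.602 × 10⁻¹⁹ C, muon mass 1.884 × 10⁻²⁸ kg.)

V = 63.7 kV

p = h/λ = 6.626 × 10⁻³⁴ / 3.380 × 10⁻¹³ = 1.960 × 10⁻²¹ kg·m/s.
KE = p²/(2m) = 1.020 × 10⁻¹⁴ J.
V = KE/e = 1.020 × 10⁻¹⁴ / (1.602 × 10⁻¹⁹) = 63.7 kV.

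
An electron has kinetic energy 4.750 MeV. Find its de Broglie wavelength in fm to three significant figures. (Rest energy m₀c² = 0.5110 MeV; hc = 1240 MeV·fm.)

λ = 237 fm

Total energy E = KE + m₀c² = 4.750 + 0.5110 = 5.2610 MeV.
(pc)² = E² − (m₀c²)² = (5.2610)² − (0.5110)² = 27.42 MeV², so pc = 5.236 MeV.
λ = hc/(pc) = 1240 MeV·fm / 5.236 MeV = 237 fm.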